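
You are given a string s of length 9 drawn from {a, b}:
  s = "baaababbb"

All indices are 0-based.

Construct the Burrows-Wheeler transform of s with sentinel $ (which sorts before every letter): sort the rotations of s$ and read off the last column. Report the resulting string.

rank  rotation    last
    0  $baaababbb  b
    1  aaababbb$b  b
    2  aababbb$ba  a
    3  ababbb$baa  a
    4  abbb$baaab  b
    5  b$baaababb  b
    6  baaababbb$  $
    7  babbb$baaa  a
    8  bb$baaabab  b
    9  bbb$baaaba  a

bbaabb$aba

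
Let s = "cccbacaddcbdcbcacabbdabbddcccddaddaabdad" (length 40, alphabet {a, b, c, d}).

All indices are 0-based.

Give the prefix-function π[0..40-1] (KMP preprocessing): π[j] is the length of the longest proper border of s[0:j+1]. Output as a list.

π[0] = 0
j=1 s[j]='c': π[1]=1 (border 'c')
j=2 s[j]='c': π[2]=2 (border 'cc')
j=3 s[j]='b': k: 2→1→0; π[3]=0 (border '')
j=4 s[j]='a': π[4]=0 (border '')
j=5 s[j]='c': π[5]=1 (border 'c')
j=6 s[j]='a': k: 1→0; π[6]=0 (border '')
j=7 s[j]='d': π[7]=0 (border '')
j=8 s[j]='d': π[8]=0 (border '')
j=9 s[j]='c': π[9]=1 (border 'c')
j=10 s[j]='b': k: 1→0; π[10]=0 (border '')
j=11 s[j]='d': π[11]=0 (border '')
j=12 s[j]='c': π[12]=1 (border 'c')
j=13 s[j]='b': k: 1→0; π[13]=0 (border '')
j=14 s[j]='c': π[14]=1 (border 'c')
j=15 s[j]='a': k: 1→0; π[15]=0 (border '')
j=16 s[j]='c': π[16]=1 (border 'c')
j=17 s[j]='a': k: 1→0; π[17]=0 (border '')
j=18 s[j]='b': π[18]=0 (border '')
j=19 s[j]='b': π[19]=0 (border '')
j=20 s[j]='d': π[20]=0 (border '')
j=21 s[j]='a': π[21]=0 (border '')
j=22 s[j]='b': π[22]=0 (border '')
j=23 s[j]='b': π[23]=0 (border '')
j=24 s[j]='d': π[24]=0 (border '')
j=25 s[j]='d': π[25]=0 (border '')
j=26 s[j]='c': π[26]=1 (border 'c')
j=27 s[j]='c': π[27]=2 (border 'cc')
j=28 s[j]='c': π[28]=3 (border 'ccc')
j=29 s[j]='d': k: 3→2→1→0; π[29]=0 (border '')
j=30 s[j]='d': π[30]=0 (border '')
j=31 s[j]='a': π[31]=0 (border '')
j=32 s[j]='d': π[32]=0 (border '')
j=33 s[j]='d': π[33]=0 (border '')
j=34 s[j]='a': π[34]=0 (border '')
j=35 s[j]='a': π[35]=0 (border '')
j=36 s[j]='b': π[36]=0 (border '')
j=37 s[j]='d': π[37]=0 (border '')
j=38 s[j]='a': π[38]=0 (border '')
j=39 s[j]='d': π[39]=0 (border '')

[0, 1, 2, 0, 0, 1, 0, 0, 0, 1, 0, 0, 1, 0, 1, 0, 1, 0, 0, 0, 0, 0, 0, 0, 0, 0, 1, 2, 3, 0, 0, 0, 0, 0, 0, 0, 0, 0, 0, 0]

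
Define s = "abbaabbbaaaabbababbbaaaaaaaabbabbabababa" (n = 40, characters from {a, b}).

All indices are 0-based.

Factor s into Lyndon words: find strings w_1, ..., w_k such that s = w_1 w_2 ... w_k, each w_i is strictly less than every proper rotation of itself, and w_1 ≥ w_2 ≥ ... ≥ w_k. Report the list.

emit factor 1: 'abb' (i=0, period=3)
emit factor 2: 'aabbb' (i=3, period=5)
emit factor 3: 'aaaabbababbb' (i=8, period=12)
emit factor 4: 'aaaaaaaabbabbababab' (i=20, period=19)
emit factor 5: 'a' (i=39, period=1)

["abb", "aabbb", "aaaabbababbb", "aaaaaaaabbabbababab", "a"]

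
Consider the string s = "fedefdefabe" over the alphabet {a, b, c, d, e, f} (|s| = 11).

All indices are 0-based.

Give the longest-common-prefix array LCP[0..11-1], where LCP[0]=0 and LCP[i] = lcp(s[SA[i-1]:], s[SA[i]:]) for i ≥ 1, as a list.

rank | idx | suffix
   0 |   8 | abe
   1 |   9 | be
   2 |   5 | defabe
   3 |   2 | defdefabe
   4 |  10 | e
   5 |   1 | edefdefabe
   6 |   6 | efabe
   7 |   3 | efdefabe
   8 |   7 | fabe
   9 |   4 | fdefabe
  10 |   0 | fedefdefabe

SA = [8, 9, 5, 2, 10, 1, 6, 3, 7, 4, 0]
i: (SA[i-1],SA[i]) lcp shared
  1: (8,9) 0 ''
  2: (9,5) 0 ''
  3: (5,2) 3 'def'
  4: (2,10) 0 ''
  5: (10,1) 1 'e'
  6: (1,6) 1 'e'
  7: (6,3) 2 'ef'
  8: (3,7) 0 ''
  9: (7,4) 1 'f'
  10: (4,0) 1 'f'

[0, 0, 0, 3, 0, 1, 1, 2, 0, 1, 1]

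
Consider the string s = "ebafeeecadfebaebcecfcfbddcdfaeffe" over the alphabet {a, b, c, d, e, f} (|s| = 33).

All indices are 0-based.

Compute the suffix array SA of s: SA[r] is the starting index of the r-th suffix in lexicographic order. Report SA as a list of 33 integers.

sorted suffixes:
  #0 SA[0]=8  'adfebaebcecfcfbddcdfaeffe'
  #1 SA[1]=13  'aebcecfcfbddcdfaeffe'
  #2 SA[2]=28  'aeffe'
  #3 SA[3]=2  'afeeecadfebaebcecfcfbddcdfaeffe'
  #4 SA[4]=12  'baebcecfcfbddcdfaeffe'
  #5 SA[5]=1  'bafeeecadfebaebcecfcfbddcdfaeffe'
  #6 SA[6]=15  'bcecfcfbddcdfaeffe'
  #7 SA[7]=22  'bddcdfaeffe'
  #8 SA[8]=7  'cadfebaebcecfcfbddcdfaeffe'
  #9 SA[9]=25  'cdfaeffe'
  #10 SA[10]=16  'cecfcfbddcdfaeffe'
  #11 SA[11]=20  'cfbddcdfaeffe'
  #12 SA[12]=18  'cfcfbddcdfaeffe'
  #13 SA[13]=24  'dcdfaeffe'
  #14 SA[14]=23  'ddcdfaeffe'
  #15 SA[15]=26  'dfaeffe'
  #16 SA[16]=9  'dfebaebcecfcfbddcdfaeffe'
  #17 SA[17]=32  'e'
  #18 SA[18]=11  'ebaebcecfcfbddcdfaeffe'
  #19 SA[19]=0  'ebafeeecadfebaebcecfcfbddcdfaeffe'
  #20 SA[20]=14  'ebcecfcfbddcdfaeffe'
  #21 SA[21]=6  'ecadfebaebcecfcfbddcdfaeffe'
  #22 SA[22]=17  'ecfcfbddcdfaeffe'
  #23 SA[23]=5  'eecadfebaebcecfcfbddcdfaeffe'
  #24 SA[24]=4  'eeecadfebaebcecfcfbddcdfaeffe'
  #25 SA[25]=29  'effe'
  #26 SA[26]=27  'faeffe'
  #27 SA[27]=21  'fbddcdfaeffe'
  #28 SA[28]=19  'fcfbddcdfaeffe'
  #29 SA[29]=31  'fe'
  #30 SA[30]=10  'febaebcecfcfbddcdfaeffe'
  #31 SA[31]=3  'feeecadfebaebcecfcfbddcdfaeffe'
  #32 SA[32]=30  'ffe'

[8, 13, 28, 2, 12, 1, 15, 22, 7, 25, 16, 20, 18, 24, 23, 26, 9, 32, 11, 0, 14, 6, 17, 5, 4, 29, 27, 21, 19, 31, 10, 3, 30]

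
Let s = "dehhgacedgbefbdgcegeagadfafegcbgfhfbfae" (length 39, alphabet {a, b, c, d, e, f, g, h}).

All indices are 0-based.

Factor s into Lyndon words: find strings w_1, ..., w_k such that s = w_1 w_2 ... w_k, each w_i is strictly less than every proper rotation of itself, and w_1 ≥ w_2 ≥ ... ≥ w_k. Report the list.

["dehhg", "acedgbefbdgcegeagadfafegcbgfhfbfae"]

emit factor 1: 'dehhg' (i=0, period=5)
emit factor 2: 'acedgbefbdgcegeagadfafegcbgfhfbfae' (i=5, period=34)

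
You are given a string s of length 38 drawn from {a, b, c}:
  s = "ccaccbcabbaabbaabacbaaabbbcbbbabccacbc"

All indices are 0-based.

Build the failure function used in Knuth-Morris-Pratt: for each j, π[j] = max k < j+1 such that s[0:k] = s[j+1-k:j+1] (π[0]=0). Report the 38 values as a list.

[0, 1, 0, 1, 2, 0, 1, 0, 0, 0, 0, 0, 0, 0, 0, 0, 0, 0, 1, 0, 0, 0, 0, 0, 0, 0, 1, 0, 0, 0, 0, 0, 1, 2, 3, 4, 0, 1]

π[0] = 0
j=1 s[j]='c': π[1]=1 (border 'c')
j=2 s[j]='a': k: 1→0; π[2]=0 (border '')
j=3 s[j]='c': π[3]=1 (border 'c')
j=4 s[j]='c': π[4]=2 (border 'cc')
j=5 s[j]='b': k: 2→1→0; π[5]=0 (border '')
j=6 s[j]='c': π[6]=1 (border 'c')
j=7 s[j]='a': k: 1→0; π[7]=0 (border '')
j=8 s[j]='b': π[8]=0 (border '')
j=9 s[j]='b': π[9]=0 (border '')
j=10 s[j]='a': π[10]=0 (border '')
j=11 s[j]='a': π[11]=0 (border '')
j=12 s[j]='b': π[12]=0 (border '')
j=13 s[j]='b': π[13]=0 (border '')
j=14 s[j]='a': π[14]=0 (border '')
j=15 s[j]='a': π[15]=0 (border '')
j=16 s[j]='b': π[16]=0 (border '')
j=17 s[j]='a': π[17]=0 (border '')
j=18 s[j]='c': π[18]=1 (border 'c')
j=19 s[j]='b': k: 1→0; π[19]=0 (border '')
j=20 s[j]='a': π[20]=0 (border '')
j=21 s[j]='a': π[21]=0 (border '')
j=22 s[j]='a': π[22]=0 (border '')
j=23 s[j]='b': π[23]=0 (border '')
j=24 s[j]='b': π[24]=0 (border '')
j=25 s[j]='b': π[25]=0 (border '')
j=26 s[j]='c': π[26]=1 (border 'c')
j=27 s[j]='b': k: 1→0; π[27]=0 (border '')
j=28 s[j]='b': π[28]=0 (border '')
j=29 s[j]='b': π[29]=0 (border '')
j=30 s[j]='a': π[30]=0 (border '')
j=31 s[j]='b': π[31]=0 (border '')
j=32 s[j]='c': π[32]=1 (border 'c')
j=33 s[j]='c': π[33]=2 (border 'cc')
j=34 s[j]='a': π[34]=3 (border 'cca')
j=35 s[j]='c': π[35]=4 (border 'ccac')
j=36 s[j]='b': k: 4→1→0; π[36]=0 (border '')
j=37 s[j]='c': π[37]=1 (border 'c')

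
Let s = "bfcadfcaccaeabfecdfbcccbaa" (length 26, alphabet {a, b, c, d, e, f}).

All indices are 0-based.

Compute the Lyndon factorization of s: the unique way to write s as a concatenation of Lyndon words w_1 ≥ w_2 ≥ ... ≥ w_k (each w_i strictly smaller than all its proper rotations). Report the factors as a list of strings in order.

["bfc", "adfc", "accae", "abfecdfbcccb", "a", "a"]

emit factor 1: 'bfc' (i=0, period=3)
emit factor 2: 'adfc' (i=3, period=4)
emit factor 3: 'accae' (i=7, period=5)
emit factor 4: 'abfecdfbcccb' (i=12, period=12)
emit factor 5: 'a' (i=24, period=1)
emit factor 6: 'a' (i=25, period=1)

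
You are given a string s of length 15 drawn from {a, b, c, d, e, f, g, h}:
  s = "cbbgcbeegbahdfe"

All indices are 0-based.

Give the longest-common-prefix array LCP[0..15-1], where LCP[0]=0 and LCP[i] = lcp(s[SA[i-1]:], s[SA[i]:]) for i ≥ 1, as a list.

rank | idx | suffix
   0 |  10 | ahdfe
   1 |   9 | bahdfe
   2 |   1 | bbgcbeegbahdfe
   3 |   5 | beegbahdfe
   4 |   2 | bgcbeegbahdfe
   5 |   0 | cbbgcbeegbahdfe
   6 |   4 | cbeegbahdfe
   7 |  12 | dfe
   8 |  14 | e
   9 |   6 | eegbahdfe
  10 |   7 | egbahdfe
  11 |  13 | fe
  12 |   8 | gbahdfe
  13 |   3 | gcbeegbahdfe
  14 |  11 | hdfe

SA = [10, 9, 1, 5, 2, 0, 4, 12, 14, 6, 7, 13, 8, 3, 11]
rank  pair      lcp
   1  s[10:],s[9:]  0  ''
   2  s[9:],s[1:]  1  'b'
   3  s[1:],s[5:]  1  'b'
   4  s[5:],s[2:]  1  'b'
   5  s[2:],s[0:]  0  ''
   6  s[0:],s[4:]  2  'cb'
   7  s[4:],s[12:]  0  ''
   8  s[12:],s[14:]  0  ''
   9  s[14:],s[6:]  1  'e'
  10  s[6:],s[7:]  1  'e'
  11  s[7:],s[13:]  0  ''
  12  s[13:],s[8:]  0  ''
  13  s[8:],s[3:]  1  'g'
  14  s[3:],s[11:]  0  ''

[0, 0, 1, 1, 1, 0, 2, 0, 0, 1, 1, 0, 0, 1, 0]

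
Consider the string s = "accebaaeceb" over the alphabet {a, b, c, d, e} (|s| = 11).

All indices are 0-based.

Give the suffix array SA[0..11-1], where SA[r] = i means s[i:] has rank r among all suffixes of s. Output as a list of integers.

[5, 0, 6, 10, 4, 1, 8, 2, 9, 3, 7]

rank | idx | suffix
   0 |   5 | aaeceb
   1 |   0 | accebaaeceb
   2 |   6 | aeceb
   3 |  10 | b
   4 |   4 | baaeceb
   5 |   1 | ccebaaeceb
   6 |   8 | ceb
   7 |   2 | cebaaeceb
   8 |   9 | eb
   9 |   3 | ebaaeceb
  10 |   7 | eceb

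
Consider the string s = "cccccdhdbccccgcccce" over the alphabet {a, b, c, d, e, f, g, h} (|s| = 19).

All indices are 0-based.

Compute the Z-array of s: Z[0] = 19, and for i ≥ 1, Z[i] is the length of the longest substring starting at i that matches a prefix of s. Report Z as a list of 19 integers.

Z[0]=19
i=1: fresh scan; Z[1]=4 scan→box=[1,5)
i=2: min(r-i=3, Z[1]=4)=3; Z[2]=3
i=3: min(r-i=2, Z[2]=3)=2; Z[3]=2
i=4: min(r-i=1, Z[3]=2)=1; Z[4]=1
i=5: fresh scan; Z[5]=0
i=6: fresh scan; Z[6]=0
i=7: fresh scan; Z[7]=0
i=8: fresh scan; Z[8]=0
i=9: fresh scan; Z[9]=4 scan→box=[9,13)
i=10: min(r-i=3, Z[1]=4)=3; Z[10]=3
i=11: min(r-i=2, Z[2]=3)=2; Z[11]=2
i=12: min(r-i=1, Z[3]=2)=1; Z[12]=1
i=13: fresh scan; Z[13]=0
i=14: fresh scan; Z[14]=4 scan→box=[14,18)
i=15: min(r-i=3, Z[1]=4)=3; Z[15]=3
i=16: min(r-i=2, Z[2]=3)=2; Z[16]=2
i=17: min(r-i=1, Z[3]=2)=1; Z[17]=1
i=18: fresh scan; Z[18]=0

[19, 4, 3, 2, 1, 0, 0, 0, 0, 4, 3, 2, 1, 0, 4, 3, 2, 1, 0]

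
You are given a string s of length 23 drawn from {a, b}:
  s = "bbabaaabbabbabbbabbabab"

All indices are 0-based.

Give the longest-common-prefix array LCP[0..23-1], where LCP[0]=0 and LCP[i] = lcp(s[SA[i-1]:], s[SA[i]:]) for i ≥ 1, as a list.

rank→(start, suffix):
  0 → (4, 'aaabbabbabbbabbabab')
  1 → (5, 'aabbabbabbbabbabab')
  2 → (21, 'ab')
  3 → (2, 'abaaabbabbabbbabbabab')
  4 → (19, 'abab')
  5 → (16, 'abbabab')
  6 → (6, 'abbabbabbbabbabab')
  7 → (9, 'abbabbbabbabab')
  8 → (12, 'abbbabbabab')
  9 → (22, 'b')
  10 → (3, 'baaabbabbabbbabbabab')
  11 → (20, 'bab')
  12 → (1, 'babaaabbabbabbbabbabab')
  13 → (18, 'babab')
  14 → (15, 'babbabab')
  15 → (8, 'babbabbbabbabab')
  16 → (11, 'babbbabbabab')
  17 → (0, 'bbabaaabbabbabbbabbabab')
  18 → (17, 'bbabab')
  19 → (14, 'bbabbabab')
  20 → (7, 'bbabbabbbabbabab')
  21 → (10, 'bbabbbabbabab')
  22 → (13, 'bbbabbabab')

SA = [4, 5, 21, 2, 19, 16, 6, 9, 12, 22, 3, 20, 1, 18, 15, 8, 11, 0, 17, 14, 7, 10, 13]
rank  pair      lcp
   1  s[4:],s[5:]  2  'aa'
   2  s[5:],s[21:]  1  'a'
   3  s[21:],s[2:]  2  'ab'
   4  s[2:],s[19:]  3  'aba'
   5  s[19:],s[16:]  2  'ab'
   6  s[16:],s[6:]  5  'abbab'
   7  s[6:],s[9:]  6  'abbabb'
   8  s[9:],s[12:]  3  'abb'
   9  s[12:],s[22:]  0  ''
  10  s[22:],s[3:]  1  'b'
  11  s[3:],s[20:]  2  'ba'
  12  s[20:],s[1:]  3  'bab'
  13  s[1:],s[18:]  4  'baba'
  14  s[18:],s[15:]  3  'bab'
  15  s[15:],s[8:]  6  'babbab'
  16  s[8:],s[11:]  4  'babb'
  17  s[11:],s[0:]  1  'b'
  18  s[0:],s[17:]  5  'bbaba'
  19  s[17:],s[14:]  4  'bbab'
  20  s[14:],s[7:]  7  'bbabbab'
  21  s[7:],s[10:]  5  'bbabb'
  22  s[10:],s[13:]  2  'bb'

[0, 2, 1, 2, 3, 2, 5, 6, 3, 0, 1, 2, 3, 4, 3, 6, 4, 1, 5, 4, 7, 5, 2]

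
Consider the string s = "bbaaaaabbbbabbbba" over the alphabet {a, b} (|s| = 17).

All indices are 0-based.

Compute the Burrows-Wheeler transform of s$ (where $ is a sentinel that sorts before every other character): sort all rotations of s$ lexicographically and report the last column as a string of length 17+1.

rank  rotation            last
    0  $bbaaaaabbbbabbbba  a
    1  a$bbaaaaabbbbabbbb  b
    2  aaaaabbbbabbbba$bb  b
    3  aaaabbbbabbbba$bba  a
    4  aaabbbbabbbba$bbaa  a
    5  aabbbbabbbba$bbaaa  a
    6  abbbba$bbaaaaabbbb  b
    7  abbbbabbbba$bbaaaa  a
    8  ba$bbaaaaabbbbabbb  b
    9  baaaaabbbbabbbba$b  b
   10  babbbba$bbaaaaabbb  b
   11  bba$bbaaaaabbbbabb  b
   12  bbaaaaabbbbabbbba$  $
   13  bbabbbba$bbaaaaabb  b
   14  bbba$bbaaaaabbbbab  b
   15  bbbabbbba$bbaaaaab  b
   16  bbbba$bbaaaaabbbba  a
   17  bbbbabbbba$bbaaaaa  a

abbaaababbbb$bbbaa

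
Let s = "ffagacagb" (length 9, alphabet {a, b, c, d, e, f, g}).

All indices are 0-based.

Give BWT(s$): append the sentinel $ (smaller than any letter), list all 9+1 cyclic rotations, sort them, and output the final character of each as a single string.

bgfcgaf$aa

rank  rotation    last
    0  $ffagacagb  b
    1  acagb$ffag  g
    2  agacagb$ff  f
    3  agb$ffagac  c
    4  b$ffagacag  g
    5  cagb$ffaga  a
    6  fagacagb$f  f
    7  ffagacagb$  $
    8  gacagb$ffa  a
    9  gb$ffagaca  a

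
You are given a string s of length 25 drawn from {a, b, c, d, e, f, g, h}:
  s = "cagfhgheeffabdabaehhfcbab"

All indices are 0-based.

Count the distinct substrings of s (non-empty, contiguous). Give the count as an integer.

305

rank→(start, suffix):
  0 → (23, 'ab')
  1 → (14, 'abaehhfcbab')
  2 → (11, 'abdabaehhfcbab')
  3 → (16, 'aehhfcbab')
  4 → (1, 'agfhgheeffabdabaehhfcbab')
  5 → (24, 'b')
  6 → (22, 'bab')
  7 → (15, 'baehhfcbab')
  8 → (12, 'bdabaehhfcbab')
  9 → (0, 'cagfhgheeffabdabaehhfcbab')
  10 → (21, 'cbab')
  11 → (13, 'dabaehhfcbab')
  12 → (7, 'eeffabdabaehhfcbab')
  13 → (8, 'effabdabaehhfcbab')
  14 → (17, 'ehhfcbab')
  15 → (10, 'fabdabaehhfcbab')
  16 → (20, 'fcbab')
  17 → (9, 'ffabdabaehhfcbab')
  18 → (3, 'fhgheeffabdabaehhfcbab')
  19 → (2, 'gfhgheeffabdabaehhfcbab')
  20 → (5, 'gheeffabdabaehhfcbab')
  21 → (6, 'heeffabdabaehhfcbab')
  22 → (19, 'hfcbab')
  23 → (4, 'hgheeffabdabaehhfcbab')
  24 → (18, 'hhfcbab')

SA = [23, 14, 11, 16, 1, 24, 22, 15, 12, 0, 21, 13, 7, 8, 17, 10, 20, 9, 3, 2, 5, 6, 19, 4, 18]
[i] adj suffixes → lcp
  [1] 23/14 → 2 ('ab')
  [2] 14/11 → 2 ('ab')
  [3] 11/16 → 1 ('a')
  [4] 16/1 → 1 ('a')
  [5] 1/24 → 0 ('')
  [6] 24/22 → 1 ('b')
  [7] 22/15 → 2 ('ba')
  [8] 15/12 → 1 ('b')
  [9] 12/0 → 0 ('')
  [10] 0/21 → 1 ('c')
  [11] 21/13 → 0 ('')
  [12] 13/7 → 0 ('')
  [13] 7/8 → 1 ('e')
  [14] 8/17 → 1 ('e')
  [15] 17/10 → 0 ('')
  [16] 10/20 → 1 ('f')
  [17] 20/9 → 1 ('f')
  [18] 9/3 → 1 ('f')
  [19] 3/2 → 0 ('')
  [20] 2/5 → 1 ('g')
  [21] 5/6 → 0 ('')
  [22] 6/19 → 1 ('h')
  [23] 19/4 → 1 ('h')
  [24] 4/18 → 1 ('h')

n(n+1)/2 = 25·26/2 = 325
Σ LCP = 0 + 2 + 2 + 1 + 1 + 0 + 1 + 2 + 1 + 0 + 1 + 0 + 0 + 1 + 1 + 0 + 1 + 1 + 1 + 0 + 1 + 0 + 1 + 1 + 1 = 20
distinct = 325 − 20 = 305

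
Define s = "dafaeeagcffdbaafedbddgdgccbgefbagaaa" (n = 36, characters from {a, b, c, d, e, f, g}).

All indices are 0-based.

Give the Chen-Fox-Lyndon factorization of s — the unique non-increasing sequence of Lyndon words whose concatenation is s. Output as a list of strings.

["d", "af", "aeeagcffdb", "aafedbddgdgccbgefbag", "a", "a", "a"]

emit factor 1: 'd' (i=0, period=1)
emit factor 2: 'af' (i=1, period=2)
emit factor 3: 'aeeagcffdb' (i=3, period=10)
emit factor 4: 'aafedbddgdgccbgefbag' (i=13, period=20)
emit factor 5: 'a' (i=33, period=1)
emit factor 6: 'a' (i=34, period=1)
emit factor 7: 'a' (i=35, period=1)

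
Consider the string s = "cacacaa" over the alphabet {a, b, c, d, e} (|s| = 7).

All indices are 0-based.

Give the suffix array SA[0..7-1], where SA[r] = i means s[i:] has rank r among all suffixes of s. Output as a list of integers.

[6, 5, 3, 1, 4, 2, 0]

rank | idx | suffix
   0 |   6 | a
   1 |   5 | aa
   2 |   3 | acaa
   3 |   1 | acacaa
   4 |   4 | caa
   5 |   2 | cacaa
   6 |   0 | cacacaa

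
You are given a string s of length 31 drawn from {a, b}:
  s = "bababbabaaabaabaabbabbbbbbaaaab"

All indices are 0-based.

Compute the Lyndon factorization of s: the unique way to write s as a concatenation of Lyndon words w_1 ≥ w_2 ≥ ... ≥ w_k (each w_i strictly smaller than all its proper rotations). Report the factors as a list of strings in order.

["b", "ababb", "ab", "aaabaabaabbabbbbbb", "aaaab"]

emit factor 1: 'b' (i=0, period=1)
emit factor 2: 'ababb' (i=1, period=5)
emit factor 3: 'ab' (i=6, period=2)
emit factor 4: 'aaabaabaabbabbbbbb' (i=8, period=18)
emit factor 5: 'aaaab' (i=26, period=5)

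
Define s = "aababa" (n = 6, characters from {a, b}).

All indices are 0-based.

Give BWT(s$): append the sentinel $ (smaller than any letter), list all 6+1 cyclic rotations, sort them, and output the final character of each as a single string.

rank  rotation last
    0  $aababa  a
    1  a$aabab  b
    2  aababa$  $
    3  aba$aab  b
    4  ababa$a  a
    5  ba$aaba  a
    6  baba$aa  a

ab$baaa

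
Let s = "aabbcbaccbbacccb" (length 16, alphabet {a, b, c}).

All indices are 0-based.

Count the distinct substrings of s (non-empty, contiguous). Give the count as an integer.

rank→(start, suffix):
  0 → (0, 'aabbcbaccbbacccb')
  1 → (1, 'abbcbaccbbacccb')
  2 → (6, 'accbbacccb')
  3 → (11, 'acccb')
  4 → (15, 'b')
  5 → (5, 'baccbbacccb')
  6 → (10, 'bacccb')
  7 → (9, 'bbacccb')
  8 → (2, 'bbcbaccbbacccb')
  9 → (3, 'bcbaccbbacccb')
  10 → (14, 'cb')
  11 → (4, 'cbaccbbacccb')
  12 → (8, 'cbbacccb')
  13 → (13, 'ccb')
  14 → (7, 'ccbbacccb')
  15 → (12, 'cccb')

SA = [0, 1, 6, 11, 15, 5, 10, 9, 2, 3, 14, 4, 8, 13, 7, 12]
rank  pair      lcp
   1  s[0:],s[1:]  1  'a'
   2  s[1:],s[6:]  1  'a'
   3  s[6:],s[11:]  3  'acc'
   4  s[11:],s[15:]  0  ''
   5  s[15:],s[5:]  1  'b'
   6  s[5:],s[10:]  4  'bacc'
   7  s[10:],s[9:]  1  'b'
   8  s[9:],s[2:]  2  'bb'
   9  s[2:],s[3:]  1  'b'
  10  s[3:],s[14:]  0  ''
  11  s[14:],s[4:]  2  'cb'
  12  s[4:],s[8:]  2  'cb'
  13  s[8:],s[13:]  1  'c'
  14  s[13:],s[7:]  3  'ccb'
  15  s[7:],s[12:]  2  'cc'

n(n+1)/2 = 16·17/2 = 136
Σ LCP = 0 + 1 + 1 + 3 + 0 + 1 + 4 + 1 + 2 + 1 + 0 + 2 + 2 + 1 + 3 + 2 = 24
distinct = 136 − 24 = 112

112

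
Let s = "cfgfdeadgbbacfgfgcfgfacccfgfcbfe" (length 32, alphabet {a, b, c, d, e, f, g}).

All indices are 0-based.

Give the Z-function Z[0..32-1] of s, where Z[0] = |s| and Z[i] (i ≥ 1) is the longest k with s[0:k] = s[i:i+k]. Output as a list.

[32, 0, 0, 0, 0, 0, 0, 0, 0, 0, 0, 0, 4, 0, 0, 0, 0, 4, 0, 0, 0, 0, 1, 1, 4, 0, 0, 0, 1, 0, 0, 0]

Z[0]=32
i=1: i≥r, start 0; Z[1]=0
i=2: i≥r, start 0; Z[2]=0
i=3: i≥r, start 0; Z[3]=0
i=4: i≥r, start 0; Z[4]=0
i=5: i≥r, start 0; Z[5]=0
i=6: i≥r, start 0; Z[6]=0
i=7: i≥r, start 0; Z[7]=0
i=8: i≥r, start 0; Z[8]=0
i=9: i≥r, start 0; Z[9]=0
i=10: i≥r, start 0; Z[10]=0
i=11: i≥r, start 0; Z[11]=0
i=12: i≥r, start 0; Z[12]=4 grow→box=[12,16)
i=13: min(r-i=3, Z[1]=0)=0; Z[13]=0
i=14: min(r-i=2, Z[2]=0)=0; Z[14]=0
i=15: min(r-i=1, Z[3]=0)=0; Z[15]=0
i=16: i≥r, start 0; Z[16]=0
i=17: i≥r, start 0; Z[17]=4 grow→box=[17,21)
i=18: min(r-i=3, Z[1]=0)=0; Z[18]=0
i=19: min(r-i=2, Z[2]=0)=0; Z[19]=0
i=20: min(r-i=1, Z[3]=0)=0; Z[20]=0
i=21: i≥r, start 0; Z[21]=0
i=22: i≥r, start 0; Z[22]=1 grow→box=[22,23)
i=23: i≥r, start 0; Z[23]=1 grow→box=[23,24)
i=24: i≥r, start 0; Z[24]=4 grow→box=[24,28)
i=25: min(r-i=3, Z[1]=0)=0; Z[25]=0
i=26: min(r-i=2, Z[2]=0)=0; Z[26]=0
i=27: min(r-i=1, Z[3]=0)=0; Z[27]=0
i=28: i≥r, start 0; Z[28]=1 grow→box=[28,29)
i=29: i≥r, start 0; Z[29]=0
i=30: i≥r, start 0; Z[30]=0
i=31: i≥r, start 0; Z[31]=0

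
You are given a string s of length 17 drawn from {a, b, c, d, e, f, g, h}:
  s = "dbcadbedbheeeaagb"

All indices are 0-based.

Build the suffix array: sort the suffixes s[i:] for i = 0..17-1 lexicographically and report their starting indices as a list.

[13, 3, 14, 16, 1, 5, 8, 2, 0, 4, 7, 12, 6, 11, 10, 15, 9]

sorted suffixes:
  #0 SA[0]=13  'aagb'
  #1 SA[1]=3  'adbedbheeeaagb'
  #2 SA[2]=14  'agb'
  #3 SA[3]=16  'b'
  #4 SA[4]=1  'bcadbedbheeeaagb'
  #5 SA[5]=5  'bedbheeeaagb'
  #6 SA[6]=8  'bheeeaagb'
  #7 SA[7]=2  'cadbedbheeeaagb'
  #8 SA[8]=0  'dbcadbedbheeeaagb'
  #9 SA[9]=4  'dbedbheeeaagb'
  #10 SA[10]=7  'dbheeeaagb'
  #11 SA[11]=12  'eaagb'
  #12 SA[12]=6  'edbheeeaagb'
  #13 SA[13]=11  'eeaagb'
  #14 SA[14]=10  'eeeaagb'
  #15 SA[15]=15  'gb'
  #16 SA[16]=9  'heeeaagb'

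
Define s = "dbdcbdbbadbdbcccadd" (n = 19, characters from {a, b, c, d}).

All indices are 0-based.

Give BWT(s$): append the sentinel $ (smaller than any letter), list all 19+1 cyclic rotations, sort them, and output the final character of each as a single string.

rank  rotation              last
    0  $dbdcbdbbadbdbcccadd  d
    1  adbdbcccadd$dbdcbdbb  b
    2  add$dbdcbdbbadbdbccc  c
    3  badbdbcccadd$dbdcbdb  b
    4  bbadbdbcccadd$dbdcbd  d
    5  bcccadd$dbdcbdbbadbd  d
    6  bdbbadbdbcccadd$dbdc  c
    7  bdbcccadd$dbdcbdbbad  d
    8  bdcbdbbadbdbcccadd$d  d
    9  cadd$dbdcbdbbadbdbcc  c
   10  cbdbbadbdbcccadd$dbd  d
   11  ccadd$dbdcbdbbadbdbc  c
   12  cccadd$dbdcbdbbadbdb  b
   13  d$dbdcbdbbadbdbcccad  d
   14  dbbadbdbcccadd$dbdcb  b
   15  dbcccadd$dbdcbdbbadb  b
   16  dbdbcccadd$dbdcbdbba  a
   17  dbdcbdbbadbdbcccadd$  $
   18  dcbdbbadbdbcccadd$db  b
   19  dd$dbdcbdbbadbdbccca  a

dbcbddcddcdcbdbba$ba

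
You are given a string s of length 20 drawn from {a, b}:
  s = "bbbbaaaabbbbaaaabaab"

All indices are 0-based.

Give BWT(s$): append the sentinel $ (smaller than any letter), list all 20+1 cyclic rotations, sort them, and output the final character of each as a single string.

bbbaabaaaaaabbabbbba$

rank  rotation               last
    0  $bbbbaaaabbbbaaaabaab  b
    1  aaaabaab$bbbbaaaabbbb  b
    2  aaaabbbbaaaabaab$bbbb  b
    3  aaabaab$bbbbaaaabbbba  a
    4  aaabbbbaaaabaab$bbbba  a
    5  aab$bbbbaaaabbbbaaaab  b
    6  aabaab$bbbbaaaabbbbaa  a
    7  aabbbbaaaabaab$bbbbaa  a
    8  ab$bbbbaaaabbbbaaaaba  a
    9  abaab$bbbbaaaabbbbaaa  a
   10  abbbbaaaabaab$bbbbaaa  a
   11  b$bbbbaaaabbbbaaaabaa  a
   12  baaaabaab$bbbbaaaabbb  b
   13  baaaabbbbaaaabaab$bbb  b
   14  baab$bbbbaaaabbbbaaaa  a
   15  bbaaaabaab$bbbbaaaabb  b
   16  bbaaaabbbbaaaabaab$bb  b
   17  bbbaaaabaab$bbbbaaaab  b
   18  bbbaaaabbbbaaaabaab$b  b
   19  bbbbaaaabaab$bbbbaaaa  a
   20  bbbbaaaabbbbaaaabaab$  $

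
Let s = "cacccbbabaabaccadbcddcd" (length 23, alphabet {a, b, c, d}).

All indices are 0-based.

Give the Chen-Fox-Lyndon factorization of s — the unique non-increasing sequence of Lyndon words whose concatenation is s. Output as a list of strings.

emit factor 1: 'c' (i=0, period=1)
emit factor 2: 'acccbb' (i=1, period=6)
emit factor 3: 'ab' (i=7, period=2)
emit factor 4: 'aabaccadbcddcd' (i=9, period=14)

["c", "acccbb", "ab", "aabaccadbcddcd"]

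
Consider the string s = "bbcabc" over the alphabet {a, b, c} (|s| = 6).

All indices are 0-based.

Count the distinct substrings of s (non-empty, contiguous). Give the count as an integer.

sorted suffixes:
  #0 SA[0]=3  'abc'
  #1 SA[1]=0  'bbcabc'
  #2 SA[2]=4  'bc'
  #3 SA[3]=1  'bcabc'
  #4 SA[4]=5  'c'
  #5 SA[5]=2  'cabc'

SA = [3, 0, 4, 1, 5, 2]
i: (SA[i-1],SA[i]) lcp shared
  1: (3,0) 0 ''
  2: (0,4) 1 'b'
  3: (4,1) 2 'bc'
  4: (1,5) 0 ''
  5: (5,2) 1 'c'

n(n+1)/2 = 6·7/2 = 21
Σ LCP = 0 + 0 + 1 + 2 + 0 + 1 = 4
distinct = 21 − 4 = 17

17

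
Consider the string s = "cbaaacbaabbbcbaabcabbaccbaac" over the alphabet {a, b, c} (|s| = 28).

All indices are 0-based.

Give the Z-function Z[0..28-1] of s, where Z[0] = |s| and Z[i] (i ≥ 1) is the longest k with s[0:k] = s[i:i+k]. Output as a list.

[28, 0, 0, 0, 0, 4, 0, 0, 0, 0, 0, 0, 4, 0, 0, 0, 0, 1, 0, 0, 0, 0, 1, 4, 0, 0, 0, 1]

Z[0]=28
i=1: i≥r, start 0; Z[1]=0
i=2: i≥r, start 0; Z[2]=0
i=3: i≥r, start 0; Z[3]=0
i=4: i≥r, start 0; Z[4]=0
i=5: i≥r, start 0; Z[5]=4 extend→box=[5,9)
i=6: min(r-i=3, Z[1]=0)=0; Z[6]=0
i=7: min(r-i=2, Z[2]=0)=0; Z[7]=0
i=8: min(r-i=1, Z[3]=0)=0; Z[8]=0
i=9: i≥r, start 0; Z[9]=0
i=10: i≥r, start 0; Z[10]=0
i=11: i≥r, start 0; Z[11]=0
i=12: i≥r, start 0; Z[12]=4 extend→box=[12,16)
i=13: min(r-i=3, Z[1]=0)=0; Z[13]=0
i=14: min(r-i=2, Z[2]=0)=0; Z[14]=0
i=15: min(r-i=1, Z[3]=0)=0; Z[15]=0
i=16: i≥r, start 0; Z[16]=0
i=17: i≥r, start 0; Z[17]=1 extend→box=[17,18)
i=18: i≥r, start 0; Z[18]=0
i=19: i≥r, start 0; Z[19]=0
i=20: i≥r, start 0; Z[20]=0
i=21: i≥r, start 0; Z[21]=0
i=22: i≥r, start 0; Z[22]=1 extend→box=[22,23)
i=23: i≥r, start 0; Z[23]=4 extend→box=[23,27)
i=24: min(r-i=3, Z[1]=0)=0; Z[24]=0
i=25: min(r-i=2, Z[2]=0)=0; Z[25]=0
i=26: min(r-i=1, Z[3]=0)=0; Z[26]=0
i=27: i≥r, start 0; Z[27]=1 extend→box=[27,28)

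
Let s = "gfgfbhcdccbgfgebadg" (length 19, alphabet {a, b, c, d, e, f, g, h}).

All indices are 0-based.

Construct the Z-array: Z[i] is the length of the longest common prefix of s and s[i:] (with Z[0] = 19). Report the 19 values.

[19, 0, 2, 0, 0, 0, 0, 0, 0, 0, 0, 3, 0, 1, 0, 0, 0, 0, 1]

Z[0]=19
i=1: i≥r, start 0; Z[1]=0
i=2: i≥r, start 0; Z[2]=2 grow→box=[2,4)
i=3: min(r-i=1, Z[1]=0)=0; Z[3]=0
i=4: i≥r, start 0; Z[4]=0
i=5: i≥r, start 0; Z[5]=0
i=6: i≥r, start 0; Z[6]=0
i=7: i≥r, start 0; Z[7]=0
i=8: i≥r, start 0; Z[8]=0
i=9: i≥r, start 0; Z[9]=0
i=10: i≥r, start 0; Z[10]=0
i=11: i≥r, start 0; Z[11]=3 grow→box=[11,14)
i=12: min(r-i=2, Z[1]=0)=0; Z[12]=0
i=13: min(r-i=1, Z[2]=2)=1; Z[13]=1
i=14: i≥r, start 0; Z[14]=0
i=15: i≥r, start 0; Z[15]=0
i=16: i≥r, start 0; Z[16]=0
i=17: i≥r, start 0; Z[17]=0
i=18: i≥r, start 0; Z[18]=1 grow→box=[18,19)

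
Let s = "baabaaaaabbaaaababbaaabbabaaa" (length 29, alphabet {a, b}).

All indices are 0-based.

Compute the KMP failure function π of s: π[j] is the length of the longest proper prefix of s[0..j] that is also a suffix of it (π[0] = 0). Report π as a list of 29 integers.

π[0] = 0
j=1 s[j]='a': π[1]=0 (border '')
j=2 s[j]='a': π[2]=0 (border '')
j=3 s[j]='b': π[3]=1 (border 'b')
j=4 s[j]='a': π[4]=2 (border 'ba')
j=5 s[j]='a': π[5]=3 (border 'baa')
j=6 s[j]='a': k: 3→0; π[6]=0 (border '')
j=7 s[j]='a': π[7]=0 (border '')
j=8 s[j]='a': π[8]=0 (border '')
j=9 s[j]='b': π[9]=1 (border 'b')
j=10 s[j]='b': k: 1→0; π[10]=1 (border 'b')
j=11 s[j]='a': π[11]=2 (border 'ba')
j=12 s[j]='a': π[12]=3 (border 'baa')
j=13 s[j]='a': k: 3→0; π[13]=0 (border '')
j=14 s[j]='a': π[14]=0 (border '')
j=15 s[j]='b': π[15]=1 (border 'b')
j=16 s[j]='a': π[16]=2 (border 'ba')
j=17 s[j]='b': k: 2→0; π[17]=1 (border 'b')
j=18 s[j]='b': k: 1→0; π[18]=1 (border 'b')
j=19 s[j]='a': π[19]=2 (border 'ba')
j=20 s[j]='a': π[20]=3 (border 'baa')
j=21 s[j]='a': k: 3→0; π[21]=0 (border '')
j=22 s[j]='b': π[22]=1 (border 'b')
j=23 s[j]='b': k: 1→0; π[23]=1 (border 'b')
j=24 s[j]='a': π[24]=2 (border 'ba')
j=25 s[j]='b': k: 2→0; π[25]=1 (border 'b')
j=26 s[j]='a': π[26]=2 (border 'ba')
j=27 s[j]='a': π[27]=3 (border 'baa')
j=28 s[j]='a': k: 3→0; π[28]=0 (border '')

[0, 0, 0, 1, 2, 3, 0, 0, 0, 1, 1, 2, 3, 0, 0, 1, 2, 1, 1, 2, 3, 0, 1, 1, 2, 1, 2, 3, 0]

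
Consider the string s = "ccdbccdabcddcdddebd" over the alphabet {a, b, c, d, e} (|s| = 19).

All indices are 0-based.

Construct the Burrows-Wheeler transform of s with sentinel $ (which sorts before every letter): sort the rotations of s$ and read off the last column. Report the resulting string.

rank  rotation              last
    0  $ccdbccdabcddcdddebd  d
    1  abcddcdddebd$ccdbccd  d
    2  bccdabcddcdddebd$ccd  d
    3  bcddcdddebd$ccdbccda  a
    4  bd$ccdbccdabcddcddde  e
    5  ccdabcddcdddebd$ccdb  b
    6  ccdbccdabcddcdddebd$  $
    7  cdabcddcdddebd$ccdbc  c
    8  cdbccdabcddcdddebd$c  c
    9  cddcdddebd$ccdbccdab  b
   10  cdddebd$ccdbccdabcdd  d
   11  d$ccdbccdabcddcdddeb  b
   12  dabcddcdddebd$ccdbcc  c
   13  dbccdabcddcdddebd$cc  c
   14  dcdddebd$ccdbccdabcd  d
   15  ddcdddebd$ccdbccdabc  c
   16  dddebd$ccdbccdabcddc  c
   17  ddebd$ccdbccdabcddcd  d
   18  debd$ccdbccdabcddcdd  d
   19  ebd$ccdbccdabcddcddd  d

dddaeb$ccbdbccdccddd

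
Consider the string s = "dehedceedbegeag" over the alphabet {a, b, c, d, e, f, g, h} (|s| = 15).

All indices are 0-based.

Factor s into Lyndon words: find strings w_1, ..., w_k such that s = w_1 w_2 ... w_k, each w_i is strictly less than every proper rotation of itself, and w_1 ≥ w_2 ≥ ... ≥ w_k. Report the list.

emit factor 1: 'dehe' (i=0, period=4)
emit factor 2: 'd' (i=4, period=1)
emit factor 3: 'ceed' (i=5, period=4)
emit factor 4: 'bege' (i=9, period=4)
emit factor 5: 'ag' (i=13, period=2)

["dehe", "d", "ceed", "bege", "ag"]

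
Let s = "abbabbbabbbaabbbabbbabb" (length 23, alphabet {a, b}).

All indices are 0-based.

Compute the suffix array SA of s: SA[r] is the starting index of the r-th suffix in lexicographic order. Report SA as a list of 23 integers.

[11, 20, 0, 7, 16, 3, 12, 22, 10, 19, 6, 15, 2, 21, 9, 18, 5, 14, 1, 8, 17, 4, 13]

sorted suffixes:
  #0 SA[0]=11  'aabbbabbbabb'
  #1 SA[1]=20  'abb'
  #2 SA[2]=0  'abbabbbabbbaabbbabbbabb'
  #3 SA[3]=7  'abbbaabbbabbbabb'
  #4 SA[4]=16  'abbbabb'
  #5 SA[5]=3  'abbbabbbaabbbabbbabb'
  #6 SA[6]=12  'abbbabbbabb'
  #7 SA[7]=22  'b'
  #8 SA[8]=10  'baabbbabbbabb'
  #9 SA[9]=19  'babb'
  #10 SA[10]=6  'babbbaabbbabbbabb'
  #11 SA[11]=15  'babbbabb'
  #12 SA[12]=2  'babbbabbbaabbbabbbabb'
  #13 SA[13]=21  'bb'
  #14 SA[14]=9  'bbaabbbabbbabb'
  #15 SA[15]=18  'bbabb'
  #16 SA[16]=5  'bbabbbaabbbabbbabb'
  #17 SA[17]=14  'bbabbbabb'
  #18 SA[18]=1  'bbabbbabbbaabbbabbbabb'
  #19 SA[19]=8  'bbbaabbbabbbabb'
  #20 SA[20]=17  'bbbabb'
  #21 SA[21]=4  'bbbabbbaabbbabbbabb'
  #22 SA[22]=13  'bbbabbbabb'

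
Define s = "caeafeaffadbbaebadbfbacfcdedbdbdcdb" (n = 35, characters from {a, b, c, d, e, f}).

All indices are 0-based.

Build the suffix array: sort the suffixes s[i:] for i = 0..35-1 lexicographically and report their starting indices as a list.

[21, 9, 16, 1, 13, 3, 6, 34, 20, 15, 12, 11, 28, 30, 18, 0, 32, 24, 22, 33, 10, 27, 29, 17, 31, 25, 2, 5, 14, 26, 8, 19, 23, 4, 7]

rank→(start, suffix):
  0 → (21, 'acfcdedbdbdcdb')
  1 → (9, 'adbbaebadbfbacfcdedbdbdcdb')
  2 → (16, 'adbfbacfcdedbdbdcdb')
  3 → (1, 'aeafeaffadbbaebadbfbacfcdedbdbdcdb')
  4 → (13, 'aebadbfbacfcdedbdbdcdb')
  5 → (3, 'afeaffadbbaebadbfbacfcdedbdbdcdb')
  6 → (6, 'affadbbaebadbfbacfcdedbdbdcdb')
  7 → (34, 'b')
  8 → (20, 'bacfcdedbdbdcdb')
  9 → (15, 'badbfbacfcdedbdbdcdb')
  10 → (12, 'baebadbfbacfcdedbdbdcdb')
  11 → (11, 'bbaebadbfbacfcdedbdbdcdb')
  12 → (28, 'bdbdcdb')
  13 → (30, 'bdcdb')
  14 → (18, 'bfbacfcdedbdbdcdb')
  15 → (0, 'caeafeaffadbbaebadbfbacfcdedbdbdcdb')
  16 → (32, 'cdb')
  17 → (24, 'cdedbdbdcdb')
  18 → (22, 'cfcdedbdbdcdb')
  19 → (33, 'db')
  20 → (10, 'dbbaebadbfbacfcdedbdbdcdb')
  21 → (27, 'dbdbdcdb')
  22 → (29, 'dbdcdb')
  23 → (17, 'dbfbacfcdedbdbdcdb')
  24 → (31, 'dcdb')
  25 → (25, 'dedbdbdcdb')
  26 → (2, 'eafeaffadbbaebadbfbacfcdedbdbdcdb')
  27 → (5, 'eaffadbbaebadbfbacfcdedbdbdcdb')
  28 → (14, 'ebadbfbacfcdedbdbdcdb')
  29 → (26, 'edbdbdcdb')
  30 → (8, 'fadbbaebadbfbacfcdedbdbdcdb')
  31 → (19, 'fbacfcdedbdbdcdb')
  32 → (23, 'fcdedbdbdcdb')
  33 → (4, 'feaffadbbaebadbfbacfcdedbdbdcdb')
  34 → (7, 'ffadbbaebadbfbacfcdedbdbdcdb')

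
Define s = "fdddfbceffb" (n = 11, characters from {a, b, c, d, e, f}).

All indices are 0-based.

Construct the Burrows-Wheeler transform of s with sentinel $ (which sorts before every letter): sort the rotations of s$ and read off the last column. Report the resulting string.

rank  rotation      last
    0  $fdddfbceffb  b
    1  b$fdddfbceff  f
    2  bceffb$fdddf  f
    3  ceffb$fdddfb  b
    4  dddfbceffb$f  f
    5  ddfbceffb$fd  d
    6  dfbceffb$fdd  d
    7  effb$fdddfbc  c
    8  fb$fdddfbcef  f
    9  fbceffb$fddd  d
   10  fdddfbceffb$  $
   11  ffb$fdddfbce  e

bffbfddcfd$e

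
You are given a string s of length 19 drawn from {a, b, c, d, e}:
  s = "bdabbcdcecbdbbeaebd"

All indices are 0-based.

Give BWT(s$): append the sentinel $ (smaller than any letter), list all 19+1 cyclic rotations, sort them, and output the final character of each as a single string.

rank  rotation              last
    0  $bdabbcdcecbdbbeaebd  d
    1  abbcdcecbdbbeaebd$bd  d
    2  aebd$bdabbcdcecbdbbe  e
    3  bbcdcecbdbbeaebd$bda  a
    4  bbeaebd$bdabbcdcecbd  d
    5  bcdcecbdbbeaebd$bdab  b
    6  bd$bdabbcdcecbdbbeae  e
    7  bdabbcdcecbdbbeaebd$  $
    8  bdbbeaebd$bdabbcdcec  c
    9  beaebd$bdabbcdcecbdb  b
   10  cbdbbeaebd$bdabbcdce  e
   11  cdcecbdbbeaebd$bdabb  b
   12  cecbdbbeaebd$bdabbcd  d
   13  d$bdabbcdcecbdbbeaeb  b
   14  dabbcdcecbdbbeaebd$b  b
   15  dbbeaebd$bdabbcdcecb  b
   16  dcecbdbbeaebd$bdabbc  c
   17  eaebd$bdabbcdcecbdbb  b
   18  ebd$bdabbcdcecbdbbea  a
   19  ecbdbbeaebd$bdabbcdc  c

ddeadbe$cbebdbbbcbac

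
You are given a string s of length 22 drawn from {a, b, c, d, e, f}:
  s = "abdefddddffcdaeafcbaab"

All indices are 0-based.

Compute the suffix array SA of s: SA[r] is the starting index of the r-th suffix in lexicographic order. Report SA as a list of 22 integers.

[19, 20, 0, 13, 15, 21, 18, 1, 17, 11, 12, 5, 6, 7, 2, 8, 14, 3, 16, 10, 4, 9]

rank→(start, suffix):
  0 → (19, 'aab')
  1 → (20, 'ab')
  2 → (0, 'abdefddddffcdaeafcbaab')
  3 → (13, 'aeafcbaab')
  4 → (15, 'afcbaab')
  5 → (21, 'b')
  6 → (18, 'baab')
  7 → (1, 'bdefddddffcdaeafcbaab')
  8 → (17, 'cbaab')
  9 → (11, 'cdaeafcbaab')
  10 → (12, 'daeafcbaab')
  11 → (5, 'ddddffcdaeafcbaab')
  12 → (6, 'dddffcdaeafcbaab')
  13 → (7, 'ddffcdaeafcbaab')
  14 → (2, 'defddddffcdaeafcbaab')
  15 → (8, 'dffcdaeafcbaab')
  16 → (14, 'eafcbaab')
  17 → (3, 'efddddffcdaeafcbaab')
  18 → (16, 'fcbaab')
  19 → (10, 'fcdaeafcbaab')
  20 → (4, 'fddddffcdaeafcbaab')
  21 → (9, 'ffcdaeafcbaab')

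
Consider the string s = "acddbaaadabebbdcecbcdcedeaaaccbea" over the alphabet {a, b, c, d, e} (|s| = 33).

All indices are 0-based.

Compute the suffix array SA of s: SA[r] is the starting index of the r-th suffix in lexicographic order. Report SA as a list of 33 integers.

[32, 25, 5, 26, 6, 9, 27, 0, 7, 4, 12, 18, 13, 30, 10, 17, 29, 28, 19, 1, 15, 21, 8, 3, 14, 20, 2, 23, 31, 24, 11, 16, 22]

rank | idx | suffix
   0 |  32 | a
   1 |  25 | aaaccbea
   2 |   5 | aaadabebbdcecbcdcedeaaaccbea
   3 |  26 | aaccbea
   4 |   6 | aadabebbdcecbcdcedeaaaccbea
   5 |   9 | abebbdcecbcdcedeaaaccbea
   6 |  27 | accbea
   7 |   0 | acddbaaadabebbdcecbcdcedeaaaccbea
   8 |   7 | adabebbdcecbcdcedeaaaccbea
   9 |   4 | baaadabebbdcecbcdcedeaaaccbea
  10 |  12 | bbdcecbcdcedeaaaccbea
  11 |  18 | bcdcedeaaaccbea
  12 |  13 | bdcecbcdcedeaaaccbea
  13 |  30 | bea
  14 |  10 | bebbdcecbcdcedeaaaccbea
  15 |  17 | cbcdcedeaaaccbea
  16 |  29 | cbea
  17 |  28 | ccbea
  18 |  19 | cdcedeaaaccbea
  19 |   1 | cddbaaadabebbdcecbcdcedeaaaccbea
  20 |  15 | cecbcdcedeaaaccbea
  21 |  21 | cedeaaaccbea
  22 |   8 | dabebbdcecbcdcedeaaaccbea
  23 |   3 | dbaaadabebbdcecbcdcedeaaaccbea
  24 |  14 | dcecbcdcedeaaaccbea
  25 |  20 | dcedeaaaccbea
  26 |   2 | ddbaaadabebbdcecbcdcedeaaaccbea
  27 |  23 | deaaaccbea
  28 |  31 | ea
  29 |  24 | eaaaccbea
  30 |  11 | ebbdcecbcdcedeaaaccbea
  31 |  16 | ecbcdcedeaaaccbea
  32 |  22 | edeaaaccbea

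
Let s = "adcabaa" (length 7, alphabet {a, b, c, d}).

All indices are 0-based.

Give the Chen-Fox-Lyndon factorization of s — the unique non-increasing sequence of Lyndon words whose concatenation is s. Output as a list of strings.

emit factor 1: 'adc' (i=0, period=3)
emit factor 2: 'ab' (i=3, period=2)
emit factor 3: 'a' (i=5, period=1)
emit factor 4: 'a' (i=6, period=1)

["adc", "ab", "a", "a"]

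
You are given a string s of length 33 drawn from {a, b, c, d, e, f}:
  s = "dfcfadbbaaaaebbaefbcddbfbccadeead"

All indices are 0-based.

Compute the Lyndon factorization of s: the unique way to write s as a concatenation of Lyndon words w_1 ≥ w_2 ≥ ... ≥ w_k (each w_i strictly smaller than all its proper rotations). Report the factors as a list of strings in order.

emit factor 1: 'df' (i=0, period=2)
emit factor 2: 'cf' (i=2, period=2)
emit factor 3: 'adbb' (i=4, period=4)
emit factor 4: 'aaaaebbaefbcddbfbccadeead' (i=8, period=25)

["df", "cf", "adbb", "aaaaebbaefbcddbfbccadeead"]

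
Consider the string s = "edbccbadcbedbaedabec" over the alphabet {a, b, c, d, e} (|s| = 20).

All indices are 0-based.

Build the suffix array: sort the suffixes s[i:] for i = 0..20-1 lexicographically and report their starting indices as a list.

[16, 6, 13, 5, 12, 2, 17, 9, 19, 4, 8, 3, 15, 11, 1, 7, 18, 14, 10, 0]

sorted suffixes:
  #0 SA[0]=16  'abec'
  #1 SA[1]=6  'adcbedbaedabec'
  #2 SA[2]=13  'aedabec'
  #3 SA[3]=5  'badcbedbaedabec'
  #4 SA[4]=12  'baedabec'
  #5 SA[5]=2  'bccbadcbedbaedabec'
  #6 SA[6]=17  'bec'
  #7 SA[7]=9  'bedbaedabec'
  #8 SA[8]=19  'c'
  #9 SA[9]=4  'cbadcbedbaedabec'
  #10 SA[10]=8  'cbedbaedabec'
  #11 SA[11]=3  'ccbadcbedbaedabec'
  #12 SA[12]=15  'dabec'
  #13 SA[13]=11  'dbaedabec'
  #14 SA[14]=1  'dbccbadcbedbaedabec'
  #15 SA[15]=7  'dcbedbaedabec'
  #16 SA[16]=18  'ec'
  #17 SA[17]=14  'edabec'
  #18 SA[18]=10  'edbaedabec'
  #19 SA[19]=0  'edbccbadcbedbaedabec'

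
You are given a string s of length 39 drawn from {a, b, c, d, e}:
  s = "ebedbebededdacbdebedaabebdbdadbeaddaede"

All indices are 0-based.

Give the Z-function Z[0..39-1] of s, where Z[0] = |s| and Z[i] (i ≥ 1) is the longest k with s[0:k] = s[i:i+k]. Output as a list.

Z[0]=39
i=1: fresh scan; Z[1]=0
i=2: fresh scan; Z[2]=1 scan→box=[2,3)
i=3: fresh scan; Z[3]=0
i=4: fresh scan; Z[4]=0
i=5: fresh scan; Z[5]=4 scan→box=[5,9)
i=6: min(r-i=3, Z[1]=0)=0; Z[6]=0
i=7: min(r-i=2, Z[2]=1)=1; Z[7]=1
i=8: min(r-i=1, Z[3]=0)=0; Z[8]=0
i=9: fresh scan; Z[9]=1 scan→box=[9,10)
i=10: fresh scan; Z[10]=0
i=11: fresh scan; Z[11]=0
i=12: fresh scan; Z[12]=0
i=13: fresh scan; Z[13]=0
i=14: fresh scan; Z[14]=0
i=15: fresh scan; Z[15]=0
i=16: fresh scan; Z[16]=4 scan→box=[16,20)
i=17: min(r-i=3, Z[1]=0)=0; Z[17]=0
i=18: min(r-i=2, Z[2]=1)=1; Z[18]=1
i=19: min(r-i=1, Z[3]=0)=0; Z[19]=0
i=20: fresh scan; Z[20]=0
i=21: fresh scan; Z[21]=0
i=22: fresh scan; Z[22]=0
i=23: fresh scan; Z[23]=2 scan→box=[23,25)
i=24: min(r-i=1, Z[1]=0)=0; Z[24]=0
i=25: fresh scan; Z[25]=0
i=26: fresh scan; Z[26]=0
i=27: fresh scan; Z[27]=0
i=28: fresh scan; Z[28]=0
i=29: fresh scan; Z[29]=0
i=30: fresh scan; Z[30]=0
i=31: fresh scan; Z[31]=1 scan→box=[31,32)
i=32: fresh scan; Z[32]=0
i=33: fresh scan; Z[33]=0
i=34: fresh scan; Z[34]=0
i=35: fresh scan; Z[35]=0
i=36: fresh scan; Z[36]=1 scan→box=[36,37)
i=37: fresh scan; Z[37]=0
i=38: fresh scan; Z[38]=1 scan→box=[38,39)

[39, 0, 1, 0, 0, 4, 0, 1, 0, 1, 0, 0, 0, 0, 0, 0, 4, 0, 1, 0, 0, 0, 0, 2, 0, 0, 0, 0, 0, 0, 0, 1, 0, 0, 0, 0, 1, 0, 1]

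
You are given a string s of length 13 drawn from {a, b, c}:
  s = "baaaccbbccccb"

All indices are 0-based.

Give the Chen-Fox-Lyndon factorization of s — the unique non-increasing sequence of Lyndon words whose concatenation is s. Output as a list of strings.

emit factor 1: 'b' (i=0, period=1)
emit factor 2: 'aaaccbbccccb' (i=1, period=12)

["b", "aaaccbbccccb"]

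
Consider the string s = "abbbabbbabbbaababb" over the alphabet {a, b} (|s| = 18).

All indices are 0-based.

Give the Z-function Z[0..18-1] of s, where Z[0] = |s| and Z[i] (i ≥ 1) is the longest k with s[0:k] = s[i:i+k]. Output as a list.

Z[0]=18
i=1: fresh scan; Z[1]=0
i=2: fresh scan; Z[2]=0
i=3: fresh scan; Z[3]=0
i=4: fresh scan; Z[4]=9 grow→box=[4,13)
i=5: min(r-i=8, Z[1]=0)=0; Z[5]=0
i=6: min(r-i=7, Z[2]=0)=0; Z[6]=0
i=7: min(r-i=6, Z[3]=0)=0; Z[7]=0
i=8: min(r-i=5, Z[4]=9)=5; Z[8]=5
i=9: min(r-i=4, Z[5]=0)=0; Z[9]=0
i=10: min(r-i=3, Z[6]=0)=0; Z[10]=0
i=11: min(r-i=2, Z[7]=0)=0; Z[11]=0
i=12: min(r-i=1, Z[8]=5)=1; Z[12]=1
i=13: fresh scan; Z[13]=2 grow→box=[13,15)
i=14: min(r-i=1, Z[1]=0)=0; Z[14]=0
i=15: fresh scan; Z[15]=3 grow→box=[15,18)
i=16: min(r-i=2, Z[1]=0)=0; Z[16]=0
i=17: min(r-i=1, Z[2]=0)=0; Z[17]=0

[18, 0, 0, 0, 9, 0, 0, 0, 5, 0, 0, 0, 1, 2, 0, 3, 0, 0]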